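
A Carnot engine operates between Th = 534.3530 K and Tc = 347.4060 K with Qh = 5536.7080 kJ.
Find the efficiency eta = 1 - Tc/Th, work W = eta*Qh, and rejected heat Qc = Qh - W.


eta = 1 - 347.4060/534.3530 = 0.3499
W = 0.3499 * 5536.7080 = 1937.0546 kJ
Qc = 5536.7080 - 1937.0546 = 3599.6534 kJ

eta = 34.9857%, W = 1937.0546 kJ, Qc = 3599.6534 kJ


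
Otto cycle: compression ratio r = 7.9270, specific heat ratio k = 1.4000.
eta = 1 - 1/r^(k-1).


r^(k-1) = 2.2890
eta = 1 - 1/2.2890 = 0.5631 = 56.3126%

56.3126%


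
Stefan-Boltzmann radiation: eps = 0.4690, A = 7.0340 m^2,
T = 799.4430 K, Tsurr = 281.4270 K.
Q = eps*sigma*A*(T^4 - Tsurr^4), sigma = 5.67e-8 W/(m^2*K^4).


T^4 = 4.0846e+11
Tsurr^4 = 6.2728e+09
Q = 0.4690 * 5.67e-8 * 7.0340 * 4.0219e+11 = 75229.2923 W

75229.2923 W


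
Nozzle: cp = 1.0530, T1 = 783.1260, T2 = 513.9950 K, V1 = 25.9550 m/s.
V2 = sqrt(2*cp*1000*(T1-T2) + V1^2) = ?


dT = 269.1310 K
2*cp*1000*dT = 566789.8860
V1^2 = 673.6620
V2 = sqrt(567463.5480) = 753.3018 m/s

753.3018 m/s


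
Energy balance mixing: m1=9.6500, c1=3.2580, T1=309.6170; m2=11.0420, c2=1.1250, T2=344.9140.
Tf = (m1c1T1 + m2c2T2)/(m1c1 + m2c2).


num = 14018.8735
den = 43.8620
Tf = 319.6135 K

319.6135 K


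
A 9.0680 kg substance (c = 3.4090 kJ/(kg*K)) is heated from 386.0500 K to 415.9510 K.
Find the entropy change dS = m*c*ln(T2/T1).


T2/T1 = 1.0775
ln(T2/T1) = 0.0746
dS = 9.0680 * 3.4090 * 0.0746 = 2.3061 kJ/K

2.3061 kJ/K


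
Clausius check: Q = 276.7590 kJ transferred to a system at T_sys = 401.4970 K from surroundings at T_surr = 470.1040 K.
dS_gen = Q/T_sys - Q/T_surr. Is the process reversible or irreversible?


dS_sys = 276.7590/401.4970 = 0.6893 kJ/K
dS_surr = -276.7590/470.1040 = -0.5887 kJ/K
dS_gen = 0.6893 - 0.5887 = 0.1006 kJ/K (irreversible)

dS_gen = 0.1006 kJ/K, irreversible


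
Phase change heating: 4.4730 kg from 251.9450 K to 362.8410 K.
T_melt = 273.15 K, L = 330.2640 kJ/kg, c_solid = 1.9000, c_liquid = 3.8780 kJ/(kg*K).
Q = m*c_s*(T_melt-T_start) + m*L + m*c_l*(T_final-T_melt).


Q1 (sensible, solid) = 4.4730 * 1.9000 * 21.2050 = 180.2149 kJ
Q2 (latent) = 4.4730 * 330.2640 = 1477.2709 kJ
Q3 (sensible, liquid) = 4.4730 * 3.8780 * 89.6910 = 1555.8065 kJ
Q_total = 3213.2923 kJ

3213.2923 kJ


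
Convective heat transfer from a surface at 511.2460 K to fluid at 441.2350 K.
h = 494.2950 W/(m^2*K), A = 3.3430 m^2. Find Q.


dT = 70.0110 K
Q = 494.2950 * 3.3430 * 70.0110 = 115688.1497 W

115688.1497 W


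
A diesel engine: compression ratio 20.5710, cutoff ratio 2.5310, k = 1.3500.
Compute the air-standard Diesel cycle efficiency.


r^(k-1) = 2.8816
rc^k = 3.5030
eta = 0.5797 = 57.9740%

57.9740%


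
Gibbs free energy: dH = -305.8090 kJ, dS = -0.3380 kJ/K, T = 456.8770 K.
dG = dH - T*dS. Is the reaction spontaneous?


T*dS = 456.8770 * -0.3380 = -154.4244 kJ
dG = -305.8090 + 154.4244 = -151.3846 kJ (spontaneous)

dG = -151.3846 kJ, spontaneous


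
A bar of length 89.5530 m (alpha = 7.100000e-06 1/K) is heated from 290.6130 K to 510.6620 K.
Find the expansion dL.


dT = 220.0490 K
dL = 7.100000e-06 * 89.5530 * 220.0490 = 0.139913 m
L_final = 89.692913 m

dL = 0.139913 m


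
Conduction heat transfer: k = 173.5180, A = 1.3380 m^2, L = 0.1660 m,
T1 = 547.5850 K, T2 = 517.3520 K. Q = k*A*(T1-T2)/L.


dT = 30.2330 K
Q = 173.5180 * 1.3380 * 30.2330 / 0.1660 = 42283.7798 W

42283.7798 W


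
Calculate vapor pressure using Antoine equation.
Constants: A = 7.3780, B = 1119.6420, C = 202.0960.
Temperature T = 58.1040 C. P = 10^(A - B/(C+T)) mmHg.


C+T = 260.2000
B/(C+T) = 4.3030
log10(P) = 7.3780 - 4.3030 = 3.0750
P = 10^3.0750 = 1188.4875 mmHg

1188.4875 mmHg


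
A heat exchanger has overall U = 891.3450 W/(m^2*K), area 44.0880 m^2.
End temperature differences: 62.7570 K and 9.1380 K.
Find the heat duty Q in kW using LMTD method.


LMTD = 27.8276 K
Q = 891.3450 * 44.0880 * 27.8276 = 1093558.0975 W = 1093.5581 kW

1093.5581 kW


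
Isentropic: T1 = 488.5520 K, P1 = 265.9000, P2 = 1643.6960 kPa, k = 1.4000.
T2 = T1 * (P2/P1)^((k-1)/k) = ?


(k-1)/k = 0.2857
(P2/P1)^exp = 1.6828
T2 = 488.5520 * 1.6828 = 822.1296 K

822.1296 K


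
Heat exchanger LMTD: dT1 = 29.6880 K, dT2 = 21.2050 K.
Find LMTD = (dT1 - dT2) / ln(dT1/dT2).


dT1/dT2 = 1.4000
ln(dT1/dT2) = 0.3365
LMTD = 8.4830 / 0.3365 = 25.2091 K

25.2091 K


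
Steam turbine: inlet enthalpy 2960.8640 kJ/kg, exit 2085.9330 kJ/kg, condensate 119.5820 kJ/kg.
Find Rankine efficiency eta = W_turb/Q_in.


W = 874.9310 kJ/kg
Q_in = 2841.2820 kJ/kg
eta = 0.3079 = 30.7935%

eta = 30.7935%


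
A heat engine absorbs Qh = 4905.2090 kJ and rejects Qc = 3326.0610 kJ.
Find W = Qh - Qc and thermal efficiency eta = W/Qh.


W = 4905.2090 - 3326.0610 = 1579.1480 kJ
eta = 1579.1480 / 4905.2090 = 0.3219 = 32.1933%

W = 1579.1480 kJ, eta = 32.1933%


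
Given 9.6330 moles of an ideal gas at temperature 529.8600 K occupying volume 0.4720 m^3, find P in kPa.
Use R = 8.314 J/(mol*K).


P = nRT/V = 9.6330 * 8.314 * 529.8600 / 0.4720
= 42435.8314 / 0.4720 = 89906.4225 Pa = 89.9064 kPa

89.9064 kPa


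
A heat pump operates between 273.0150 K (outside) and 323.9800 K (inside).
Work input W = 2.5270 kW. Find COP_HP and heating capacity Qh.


COP = 323.9800 / 50.9650 = 6.3569
Qh = 6.3569 * 2.5270 = 16.0639 kW

COP = 6.3569, Qh = 16.0639 kW


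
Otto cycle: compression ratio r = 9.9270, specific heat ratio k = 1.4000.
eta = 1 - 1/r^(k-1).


r^(k-1) = 2.5045
eta = 1 - 1/2.5045 = 0.6007 = 60.0724%

60.0724%


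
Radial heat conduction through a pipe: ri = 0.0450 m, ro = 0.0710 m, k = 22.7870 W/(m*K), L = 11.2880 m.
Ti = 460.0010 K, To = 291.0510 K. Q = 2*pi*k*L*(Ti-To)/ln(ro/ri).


dT = 168.9500 K
ln(ro/ri) = 0.4560
Q = 2*pi*22.7870*11.2880*168.9500 / 0.4560 = 598771.0791 W

598771.0791 W


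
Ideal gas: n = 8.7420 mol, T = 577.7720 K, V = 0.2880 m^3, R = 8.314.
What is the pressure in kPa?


P = nRT/V = 8.7420 * 8.314 * 577.7720 / 0.2880
= 41993.0398 / 0.2880 = 145809.1660 Pa = 145.8092 kPa

145.8092 kPa


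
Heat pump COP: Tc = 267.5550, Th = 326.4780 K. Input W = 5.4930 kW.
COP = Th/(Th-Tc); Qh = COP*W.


COP = 326.4780 / 58.9230 = 5.5408
Qh = 5.5408 * 5.4930 = 30.4354 kW

COP = 5.5408, Qh = 30.4354 kW


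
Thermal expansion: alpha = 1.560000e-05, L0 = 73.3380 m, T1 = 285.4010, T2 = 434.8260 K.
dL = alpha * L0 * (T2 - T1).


dT = 149.4250 K
dL = 1.560000e-05 * 73.3380 * 149.4250 = 0.170953 m
L_final = 73.508953 m

dL = 0.170953 m


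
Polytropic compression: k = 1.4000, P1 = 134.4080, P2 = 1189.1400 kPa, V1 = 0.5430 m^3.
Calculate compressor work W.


(k-1)/k = 0.2857
(P2/P1)^exp = 1.8643
W = 3.5000 * 134.4080 * 0.5430 * (1.8643 - 1) = 220.7797 kJ

220.7797 kJ


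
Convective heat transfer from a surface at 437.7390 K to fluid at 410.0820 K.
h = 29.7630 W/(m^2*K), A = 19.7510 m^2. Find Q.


dT = 27.6570 K
Q = 29.7630 * 19.7510 * 27.6570 = 16258.1402 W

16258.1402 W


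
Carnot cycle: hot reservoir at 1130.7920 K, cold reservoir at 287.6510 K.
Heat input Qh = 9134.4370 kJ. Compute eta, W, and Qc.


eta = 1 - 287.6510/1130.7920 = 0.7456
W = 0.7456 * 9134.4370 = 6810.8179 kJ
Qc = 9134.4370 - 6810.8179 = 2323.6191 kJ

eta = 74.5620%, W = 6810.8179 kJ, Qc = 2323.6191 kJ


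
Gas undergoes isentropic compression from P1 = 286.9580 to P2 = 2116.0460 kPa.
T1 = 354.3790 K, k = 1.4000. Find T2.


(k-1)/k = 0.2857
(P2/P1)^exp = 1.7698
T2 = 354.3790 * 1.7698 = 627.1684 K

627.1684 K


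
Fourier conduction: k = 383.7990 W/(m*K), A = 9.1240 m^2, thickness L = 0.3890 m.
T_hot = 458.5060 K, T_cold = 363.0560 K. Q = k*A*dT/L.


dT = 95.4500 K
Q = 383.7990 * 9.1240 * 95.4500 / 0.3890 = 859241.9001 W

859241.9001 W


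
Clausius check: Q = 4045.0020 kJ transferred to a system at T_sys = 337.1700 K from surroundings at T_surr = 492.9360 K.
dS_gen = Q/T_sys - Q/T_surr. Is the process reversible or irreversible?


dS_sys = 4045.0020/337.1700 = 11.9969 kJ/K
dS_surr = -4045.0020/492.9360 = -8.2059 kJ/K
dS_gen = 11.9969 - 8.2059 = 3.7910 kJ/K (irreversible)

dS_gen = 3.7910 kJ/K, irreversible


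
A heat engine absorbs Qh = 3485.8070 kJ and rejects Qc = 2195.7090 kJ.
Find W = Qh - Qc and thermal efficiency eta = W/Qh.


W = 3485.8070 - 2195.7090 = 1290.0980 kJ
eta = 1290.0980 / 3485.8070 = 0.3701 = 37.0100%

W = 1290.0980 kJ, eta = 37.0100%


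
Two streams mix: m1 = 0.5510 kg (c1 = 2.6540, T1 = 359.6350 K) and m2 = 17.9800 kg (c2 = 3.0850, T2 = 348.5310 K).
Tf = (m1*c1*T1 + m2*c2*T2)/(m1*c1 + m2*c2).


num = 19858.3357
den = 56.9307
Tf = 348.8162 K

348.8162 K


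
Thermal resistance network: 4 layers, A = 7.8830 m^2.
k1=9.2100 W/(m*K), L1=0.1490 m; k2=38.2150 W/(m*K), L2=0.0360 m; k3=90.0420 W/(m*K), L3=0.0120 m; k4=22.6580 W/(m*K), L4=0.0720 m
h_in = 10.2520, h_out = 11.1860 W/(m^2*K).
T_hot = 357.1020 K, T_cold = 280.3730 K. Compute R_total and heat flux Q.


R_conv_in = 1/(10.2520*7.8830) = 0.0124
R_1 = 0.1490/(9.2100*7.8830) = 0.0021
R_2 = 0.0360/(38.2150*7.8830) = 0.0001
R_3 = 0.0120/(90.0420*7.8830) = 1.6906e-05
R_4 = 0.0720/(22.6580*7.8830) = 0.0004
R_conv_out = 1/(11.1860*7.8830) = 0.0113
R_total = 0.0263 K/W
Q = 76.7290 / 0.0263 = 2916.7833 W

R_total = 0.0263 K/W, Q = 2916.7833 W


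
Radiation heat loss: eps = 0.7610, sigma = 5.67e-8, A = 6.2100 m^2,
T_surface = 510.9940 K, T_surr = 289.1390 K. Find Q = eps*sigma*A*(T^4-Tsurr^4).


T^4 = 6.8181e+10
Tsurr^4 = 6.9892e+09
Q = 0.7610 * 5.67e-8 * 6.2100 * 6.1192e+10 = 16396.5489 W

16396.5489 W


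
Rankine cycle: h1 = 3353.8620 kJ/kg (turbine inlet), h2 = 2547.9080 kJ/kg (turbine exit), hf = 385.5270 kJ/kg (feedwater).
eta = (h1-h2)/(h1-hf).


W = 805.9540 kJ/kg
Q_in = 2968.3350 kJ/kg
eta = 0.2715 = 27.1517%

eta = 27.1517%


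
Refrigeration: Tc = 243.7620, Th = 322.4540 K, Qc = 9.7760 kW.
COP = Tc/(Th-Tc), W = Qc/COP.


COP = 243.7620 / 78.6920 = 3.0977
W = 9.7760 / 3.0977 = 3.1559 kW

COP = 3.0977, W = 3.1559 kW


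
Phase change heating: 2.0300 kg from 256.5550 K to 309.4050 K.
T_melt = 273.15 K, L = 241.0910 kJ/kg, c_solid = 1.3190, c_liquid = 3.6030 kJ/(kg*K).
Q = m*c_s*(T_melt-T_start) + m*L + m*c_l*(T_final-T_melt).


Q1 (sensible, solid) = 2.0300 * 1.3190 * 16.5950 = 44.4343 kJ
Q2 (latent) = 2.0300 * 241.0910 = 489.4147 kJ
Q3 (sensible, liquid) = 2.0300 * 3.6030 * 36.2550 = 265.1723 kJ
Q_total = 799.0213 kJ

799.0213 kJ


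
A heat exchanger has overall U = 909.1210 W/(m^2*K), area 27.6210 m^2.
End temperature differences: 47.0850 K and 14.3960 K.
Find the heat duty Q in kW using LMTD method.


LMTD = 27.5856 K
Q = 909.1210 * 27.6210 * 27.5856 = 692696.3096 W = 692.6963 kW

692.6963 kW


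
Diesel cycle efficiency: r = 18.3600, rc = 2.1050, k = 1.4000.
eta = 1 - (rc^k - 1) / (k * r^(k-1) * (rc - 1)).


r^(k-1) = 3.2029
rc^k = 2.8350
eta = 0.6297 = 62.9664%

62.9664%


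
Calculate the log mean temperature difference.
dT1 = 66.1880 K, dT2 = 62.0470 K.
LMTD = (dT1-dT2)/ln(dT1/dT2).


dT1/dT2 = 1.0667
ln(dT1/dT2) = 0.0646
LMTD = 4.1410 / 0.0646 = 64.0952 K

64.0952 K


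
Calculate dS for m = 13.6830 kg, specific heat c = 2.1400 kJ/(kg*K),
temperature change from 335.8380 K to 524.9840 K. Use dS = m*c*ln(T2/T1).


T2/T1 = 1.5632
ln(T2/T1) = 0.4467
dS = 13.6830 * 2.1400 * 0.4467 = 13.0812 kJ/K

13.0812 kJ/K


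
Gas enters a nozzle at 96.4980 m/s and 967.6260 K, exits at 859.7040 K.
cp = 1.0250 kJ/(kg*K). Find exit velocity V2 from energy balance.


dT = 107.9220 K
2*cp*1000*dT = 221240.1000
V1^2 = 9311.8640
V2 = sqrt(230551.9640) = 480.1583 m/s

480.1583 m/s


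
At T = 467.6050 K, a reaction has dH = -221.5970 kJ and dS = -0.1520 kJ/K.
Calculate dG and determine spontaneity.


T*dS = 467.6050 * -0.1520 = -71.0760 kJ
dG = -221.5970 + 71.0760 = -150.5210 kJ (spontaneous)

dG = -150.5210 kJ, spontaneous


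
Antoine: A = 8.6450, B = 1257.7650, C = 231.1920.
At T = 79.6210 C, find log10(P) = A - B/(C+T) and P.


C+T = 310.8130
B/(C+T) = 4.0467
log10(P) = 8.6450 - 4.0467 = 4.5983
P = 10^4.5983 = 39655.7647 mmHg

39655.7647 mmHg


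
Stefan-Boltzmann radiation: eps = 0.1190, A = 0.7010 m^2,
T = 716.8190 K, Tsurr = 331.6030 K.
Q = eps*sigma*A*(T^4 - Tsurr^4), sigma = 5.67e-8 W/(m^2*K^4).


T^4 = 2.6402e+11
Tsurr^4 = 1.2091e+10
Q = 0.1190 * 5.67e-8 * 0.7010 * 2.5193e+11 = 1191.5902 W

1191.5902 W


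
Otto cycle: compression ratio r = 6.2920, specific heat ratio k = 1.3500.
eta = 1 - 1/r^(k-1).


r^(k-1) = 1.9036
eta = 1 - 1/1.9036 = 0.4747 = 47.4680%

47.4680%


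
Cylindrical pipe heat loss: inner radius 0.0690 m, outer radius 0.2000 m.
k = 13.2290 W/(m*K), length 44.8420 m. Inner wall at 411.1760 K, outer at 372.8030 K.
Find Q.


dT = 38.3730 K
ln(ro/ri) = 1.0642
Q = 2*pi*13.2290*44.8420*38.3730 / 1.0642 = 134397.1086 W

134397.1086 W


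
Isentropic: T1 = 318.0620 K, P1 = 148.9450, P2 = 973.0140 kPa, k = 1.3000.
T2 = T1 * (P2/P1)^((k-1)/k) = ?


(k-1)/k = 0.2308
(P2/P1)^exp = 1.5420
T2 = 318.0620 * 1.5420 = 490.4675 K

490.4675 K


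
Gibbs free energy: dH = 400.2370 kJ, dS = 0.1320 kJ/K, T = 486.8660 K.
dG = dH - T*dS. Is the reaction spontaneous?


T*dS = 486.8660 * 0.1320 = 64.2663 kJ
dG = 400.2370 - 64.2663 = 335.9707 kJ (non-spontaneous)

dG = 335.9707 kJ, non-spontaneous


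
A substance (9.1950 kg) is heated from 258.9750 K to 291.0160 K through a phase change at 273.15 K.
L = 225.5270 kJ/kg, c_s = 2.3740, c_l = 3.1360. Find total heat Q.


Q1 (sensible, solid) = 9.1950 * 2.3740 * 14.1750 = 309.4251 kJ
Q2 (latent) = 9.1950 * 225.5270 = 2073.7208 kJ
Q3 (sensible, liquid) = 9.1950 * 3.1360 * 17.8660 = 515.1754 kJ
Q_total = 2898.3212 kJ

2898.3212 kJ


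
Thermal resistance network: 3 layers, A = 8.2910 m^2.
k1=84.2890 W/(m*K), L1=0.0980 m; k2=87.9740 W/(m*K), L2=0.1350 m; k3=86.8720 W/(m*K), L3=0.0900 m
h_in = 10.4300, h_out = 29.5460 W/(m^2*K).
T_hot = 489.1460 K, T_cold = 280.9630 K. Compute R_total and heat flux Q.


R_conv_in = 1/(10.4300*8.2910) = 0.0116
R_1 = 0.0980/(84.2890*8.2910) = 0.0001
R_2 = 0.1350/(87.9740*8.2910) = 0.0002
R_3 = 0.0900/(86.8720*8.2910) = 0.0001
R_conv_out = 1/(29.5460*8.2910) = 0.0041
R_total = 0.0161 K/W
Q = 208.1830 / 0.0161 = 12933.4383 W

R_total = 0.0161 K/W, Q = 12933.4383 W


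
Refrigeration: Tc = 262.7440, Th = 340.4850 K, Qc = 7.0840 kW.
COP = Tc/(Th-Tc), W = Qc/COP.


COP = 262.7440 / 77.7410 = 3.3797
W = 7.0840 / 3.3797 = 2.0960 kW

COP = 3.3797, W = 2.0960 kW


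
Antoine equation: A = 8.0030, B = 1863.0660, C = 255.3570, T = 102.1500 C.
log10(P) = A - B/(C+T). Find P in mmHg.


C+T = 357.5070
B/(C+T) = 5.2113
log10(P) = 8.0030 - 5.2113 = 2.7917
P = 10^2.7917 = 619.0541 mmHg

619.0541 mmHg


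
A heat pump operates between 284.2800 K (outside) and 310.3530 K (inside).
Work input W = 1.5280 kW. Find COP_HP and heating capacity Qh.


COP = 310.3530 / 26.0730 = 11.9032
Qh = 11.9032 * 1.5280 = 18.1881 kW

COP = 11.9032, Qh = 18.1881 kW


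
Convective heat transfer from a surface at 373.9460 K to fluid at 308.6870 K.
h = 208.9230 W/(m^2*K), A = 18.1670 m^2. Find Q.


dT = 65.2590 K
Q = 208.9230 * 18.1670 * 65.2590 = 247690.8047 W

247690.8047 W


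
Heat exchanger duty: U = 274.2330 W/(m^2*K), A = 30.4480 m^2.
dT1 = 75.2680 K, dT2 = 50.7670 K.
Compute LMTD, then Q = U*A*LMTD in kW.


LMTD = 62.2155 K
Q = 274.2330 * 30.4480 * 62.2155 = 519489.9684 W = 519.4900 kW

519.4900 kW


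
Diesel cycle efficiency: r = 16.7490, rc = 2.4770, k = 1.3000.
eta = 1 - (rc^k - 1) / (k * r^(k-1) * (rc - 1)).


r^(k-1) = 2.3291
rc^k = 3.2517
eta = 0.4965 = 49.6522%

49.6522%


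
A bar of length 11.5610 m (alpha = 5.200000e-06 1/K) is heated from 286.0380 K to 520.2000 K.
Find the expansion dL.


dT = 234.1620 K
dL = 5.200000e-06 * 11.5610 * 234.1620 = 0.014077 m
L_final = 11.575077 m

dL = 0.014077 m


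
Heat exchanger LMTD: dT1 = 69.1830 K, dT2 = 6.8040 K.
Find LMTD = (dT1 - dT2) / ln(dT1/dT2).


dT1/dT2 = 10.1680
ln(dT1/dT2) = 2.3192
LMTD = 62.3790 / 2.3192 = 26.8963 K

26.8963 K


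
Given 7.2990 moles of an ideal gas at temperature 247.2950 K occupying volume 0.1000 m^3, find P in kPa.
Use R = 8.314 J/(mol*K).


P = nRT/V = 7.2990 * 8.314 * 247.2950 / 0.1000
= 15006.8216 / 0.1000 = 150068.2159 Pa = 150.0682 kPa

150.0682 kPa


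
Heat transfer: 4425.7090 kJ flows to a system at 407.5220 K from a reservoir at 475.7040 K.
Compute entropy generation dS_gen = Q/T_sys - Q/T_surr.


dS_sys = 4425.7090/407.5220 = 10.8600 kJ/K
dS_surr = -4425.7090/475.7040 = -9.3035 kJ/K
dS_gen = 10.8600 - 9.3035 = 1.5566 kJ/K (irreversible)

dS_gen = 1.5566 kJ/K, irreversible


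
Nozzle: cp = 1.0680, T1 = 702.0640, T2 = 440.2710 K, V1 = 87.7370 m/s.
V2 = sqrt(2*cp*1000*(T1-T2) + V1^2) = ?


dT = 261.7930 K
2*cp*1000*dT = 559189.8480
V1^2 = 7697.7812
V2 = sqrt(566887.6292) = 752.9194 m/s

752.9194 m/s


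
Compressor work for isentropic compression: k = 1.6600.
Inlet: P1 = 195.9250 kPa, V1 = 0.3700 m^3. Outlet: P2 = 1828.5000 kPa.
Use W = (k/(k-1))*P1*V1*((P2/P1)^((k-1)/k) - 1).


(k-1)/k = 0.3976
(P2/P1)^exp = 2.4303
W = 2.5152 * 195.9250 * 0.3700 * (2.4303 - 1) = 260.7901 kJ

260.7901 kJ


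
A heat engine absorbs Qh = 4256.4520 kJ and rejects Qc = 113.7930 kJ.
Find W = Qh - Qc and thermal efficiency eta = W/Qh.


W = 4256.4520 - 113.7930 = 4142.6590 kJ
eta = 4142.6590 / 4256.4520 = 0.9733 = 97.3266%

W = 4142.6590 kJ, eta = 97.3266%


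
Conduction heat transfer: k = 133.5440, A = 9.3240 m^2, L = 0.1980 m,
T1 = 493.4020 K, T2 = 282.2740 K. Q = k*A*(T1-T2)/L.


dT = 211.1280 K
Q = 133.5440 * 9.3240 * 211.1280 / 0.1980 = 1327722.4194 W

1327722.4194 W


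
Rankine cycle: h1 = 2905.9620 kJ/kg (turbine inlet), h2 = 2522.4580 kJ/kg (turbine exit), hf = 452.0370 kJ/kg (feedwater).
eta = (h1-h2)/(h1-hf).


W = 383.5040 kJ/kg
Q_in = 2453.9250 kJ/kg
eta = 0.1563 = 15.6282%

eta = 15.6282%


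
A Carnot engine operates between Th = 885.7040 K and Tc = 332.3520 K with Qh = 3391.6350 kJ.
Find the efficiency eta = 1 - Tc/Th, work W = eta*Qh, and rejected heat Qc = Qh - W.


eta = 1 - 332.3520/885.7040 = 0.6248
W = 0.6248 * 3391.6350 = 2118.9562 kJ
Qc = 3391.6350 - 2118.9562 = 1272.6788 kJ

eta = 62.4760%, W = 2118.9562 kJ, Qc = 1272.6788 kJ


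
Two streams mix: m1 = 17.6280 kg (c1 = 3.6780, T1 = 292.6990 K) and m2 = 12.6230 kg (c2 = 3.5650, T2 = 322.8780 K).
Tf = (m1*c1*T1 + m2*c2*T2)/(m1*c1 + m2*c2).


num = 33507.2004
den = 109.8368
Tf = 305.0636 K

305.0636 K


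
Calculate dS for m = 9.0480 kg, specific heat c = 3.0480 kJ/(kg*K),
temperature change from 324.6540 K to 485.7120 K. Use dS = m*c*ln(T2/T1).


T2/T1 = 1.4961
ln(T2/T1) = 0.4029
dS = 9.0480 * 3.0480 * 0.4029 = 11.1101 kJ/K

11.1101 kJ/K


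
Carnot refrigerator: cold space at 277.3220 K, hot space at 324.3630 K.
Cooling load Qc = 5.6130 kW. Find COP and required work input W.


COP = 277.3220 / 47.0410 = 5.8953
W = 5.6130 / 5.8953 = 0.9521 kW

COP = 5.8953, W = 0.9521 kW


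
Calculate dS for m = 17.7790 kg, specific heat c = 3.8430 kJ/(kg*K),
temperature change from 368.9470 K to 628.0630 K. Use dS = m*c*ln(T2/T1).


T2/T1 = 1.7023
ln(T2/T1) = 0.5320
dS = 17.7790 * 3.8430 * 0.5320 = 36.3479 kJ/K

36.3479 kJ/K


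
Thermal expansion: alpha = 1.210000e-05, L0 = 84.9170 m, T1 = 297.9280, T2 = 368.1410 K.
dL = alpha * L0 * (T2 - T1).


dT = 70.2130 K
dL = 1.210000e-05 * 84.9170 * 70.2130 = 0.072144 m
L_final = 84.989144 m

dL = 0.072144 m


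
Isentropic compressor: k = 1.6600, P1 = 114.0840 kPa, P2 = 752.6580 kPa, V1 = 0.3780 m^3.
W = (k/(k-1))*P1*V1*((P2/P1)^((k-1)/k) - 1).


(k-1)/k = 0.3976
(P2/P1)^exp = 2.1173
W = 2.5152 * 114.0840 * 0.3780 * (2.1173 - 1) = 121.1814 kJ

121.1814 kJ


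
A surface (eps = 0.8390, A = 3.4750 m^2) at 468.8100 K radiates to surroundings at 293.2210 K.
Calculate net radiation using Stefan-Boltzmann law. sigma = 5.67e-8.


T^4 = 4.8304e+10
Tsurr^4 = 7.3923e+09
Q = 0.8390 * 5.67e-8 * 3.4750 * 4.0912e+10 = 6763.2025 W

6763.2025 W


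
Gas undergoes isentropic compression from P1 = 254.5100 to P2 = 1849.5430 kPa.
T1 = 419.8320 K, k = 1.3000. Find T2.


(k-1)/k = 0.2308
(P2/P1)^exp = 1.5804
T2 = 419.8320 * 1.5804 = 663.5151 K

663.5151 K


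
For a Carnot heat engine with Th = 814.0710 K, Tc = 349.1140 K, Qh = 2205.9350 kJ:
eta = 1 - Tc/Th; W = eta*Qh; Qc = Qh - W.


eta = 1 - 349.1140/814.0710 = 0.5712
W = 0.5712 * 2205.9350 = 1259.9207 kJ
Qc = 2205.9350 - 1259.9207 = 946.0143 kJ

eta = 57.1150%, W = 1259.9207 kJ, Qc = 946.0143 kJ


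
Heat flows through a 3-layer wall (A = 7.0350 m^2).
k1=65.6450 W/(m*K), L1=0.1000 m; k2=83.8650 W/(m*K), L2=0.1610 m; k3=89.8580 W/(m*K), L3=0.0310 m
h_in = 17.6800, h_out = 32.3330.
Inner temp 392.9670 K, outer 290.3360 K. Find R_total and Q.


R_conv_in = 1/(17.6800*7.0350) = 0.0080
R_1 = 0.1000/(65.6450*7.0350) = 0.0002
R_2 = 0.1610/(83.8650*7.0350) = 0.0003
R_3 = 0.0310/(89.8580*7.0350) = 4.9039e-05
R_conv_out = 1/(32.3330*7.0350) = 0.0044
R_total = 0.0130 K/W
Q = 102.6310 / 0.0130 = 7910.0596 W

R_total = 0.0130 K/W, Q = 7910.0596 W


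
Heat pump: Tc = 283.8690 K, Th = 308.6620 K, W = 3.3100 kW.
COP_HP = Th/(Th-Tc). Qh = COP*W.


COP = 308.6620 / 24.7930 = 12.4496
Qh = 12.4496 * 3.3100 = 41.2081 kW

COP = 12.4496, Qh = 41.2081 kW


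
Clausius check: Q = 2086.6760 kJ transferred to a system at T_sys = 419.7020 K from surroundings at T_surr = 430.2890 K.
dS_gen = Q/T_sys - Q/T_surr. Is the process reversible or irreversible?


dS_sys = 2086.6760/419.7020 = 4.9718 kJ/K
dS_surr = -2086.6760/430.2890 = -4.8495 kJ/K
dS_gen = 4.9718 - 4.8495 = 0.1223 kJ/K (irreversible)

dS_gen = 0.1223 kJ/K, irreversible


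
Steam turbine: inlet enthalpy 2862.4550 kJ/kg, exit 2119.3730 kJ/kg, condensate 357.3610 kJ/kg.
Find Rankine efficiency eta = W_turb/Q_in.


W = 743.0820 kJ/kg
Q_in = 2505.0940 kJ/kg
eta = 0.2966 = 29.6628%

eta = 29.6628%


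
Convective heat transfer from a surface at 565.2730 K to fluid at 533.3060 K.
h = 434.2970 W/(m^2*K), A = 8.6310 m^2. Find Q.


dT = 31.9670 K
Q = 434.2970 * 8.6310 * 31.9670 = 119825.6592 W

119825.6592 W


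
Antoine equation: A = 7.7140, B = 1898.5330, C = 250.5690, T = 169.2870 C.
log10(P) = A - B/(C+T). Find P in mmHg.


C+T = 419.8560
B/(C+T) = 4.5219
log10(P) = 7.7140 - 4.5219 = 3.1921
P = 10^3.1921 = 1556.4421 mmHg

1556.4421 mmHg


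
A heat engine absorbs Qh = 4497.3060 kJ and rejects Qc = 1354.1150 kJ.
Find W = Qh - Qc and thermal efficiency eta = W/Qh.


W = 4497.3060 - 1354.1150 = 3143.1910 kJ
eta = 3143.1910 / 4497.3060 = 0.6989 = 69.8905%

W = 3143.1910 kJ, eta = 69.8905%


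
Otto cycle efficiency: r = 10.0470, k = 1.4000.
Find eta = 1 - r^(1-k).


r^(k-1) = 2.5166
eta = 1 - 1/2.5166 = 0.6026 = 60.2639%

60.2639%


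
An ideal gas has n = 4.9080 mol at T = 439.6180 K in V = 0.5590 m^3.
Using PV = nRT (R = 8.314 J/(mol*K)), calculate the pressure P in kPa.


P = nRT/V = 4.9080 * 8.314 * 439.6180 / 0.5590
= 17938.6617 / 0.5590 = 32090.6292 Pa = 32.0906 kPa

32.0906 kPa


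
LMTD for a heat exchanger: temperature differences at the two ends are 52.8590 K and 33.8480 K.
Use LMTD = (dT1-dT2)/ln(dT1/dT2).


dT1/dT2 = 1.5617
ln(dT1/dT2) = 0.4457
LMTD = 19.0110 / 0.4457 = 42.6497 K

42.6497 K


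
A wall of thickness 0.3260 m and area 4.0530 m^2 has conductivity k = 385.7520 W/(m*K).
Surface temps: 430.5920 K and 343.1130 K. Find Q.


dT = 87.4790 K
Q = 385.7520 * 4.0530 * 87.4790 / 0.3260 = 419537.7067 W

419537.7067 W


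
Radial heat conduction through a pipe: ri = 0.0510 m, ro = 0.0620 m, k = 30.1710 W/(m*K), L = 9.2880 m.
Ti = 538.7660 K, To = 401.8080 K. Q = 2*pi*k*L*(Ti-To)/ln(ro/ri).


dT = 136.9580 K
ln(ro/ri) = 0.1953
Q = 2*pi*30.1710*9.2880*136.9580 / 0.1953 = 1234688.7176 W

1234688.7176 W


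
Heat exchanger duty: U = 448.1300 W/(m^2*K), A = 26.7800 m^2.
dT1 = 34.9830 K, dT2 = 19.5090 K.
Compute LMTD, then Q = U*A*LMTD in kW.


LMTD = 26.4972 K
Q = 448.1300 * 26.7800 * 26.4972 = 317990.7605 W = 317.9908 kW

317.9908 kW


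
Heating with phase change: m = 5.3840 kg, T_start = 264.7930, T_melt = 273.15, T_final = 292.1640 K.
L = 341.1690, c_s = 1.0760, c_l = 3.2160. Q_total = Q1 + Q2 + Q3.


Q1 (sensible, solid) = 5.3840 * 1.0760 * 8.3570 = 48.4136 kJ
Q2 (latent) = 5.3840 * 341.1690 = 1836.8539 kJ
Q3 (sensible, liquid) = 5.3840 * 3.2160 * 19.0140 = 329.2263 kJ
Q_total = 2214.4939 kJ

2214.4939 kJ


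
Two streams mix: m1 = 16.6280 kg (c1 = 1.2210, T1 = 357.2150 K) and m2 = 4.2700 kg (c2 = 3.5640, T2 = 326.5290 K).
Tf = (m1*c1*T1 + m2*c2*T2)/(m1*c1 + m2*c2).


num = 12221.6702
den = 35.5211
Tf = 344.0682 K

344.0682 K


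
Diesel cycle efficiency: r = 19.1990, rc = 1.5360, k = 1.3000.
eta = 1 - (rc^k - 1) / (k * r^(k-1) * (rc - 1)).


r^(k-1) = 2.4265
rc^k = 1.7471
eta = 0.5582 = 55.8159%

55.8159%


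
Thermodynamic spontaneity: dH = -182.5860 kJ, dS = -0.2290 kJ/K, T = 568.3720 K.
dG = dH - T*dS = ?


T*dS = 568.3720 * -0.2290 = -130.1572 kJ
dG = -182.5860 + 130.1572 = -52.4288 kJ (spontaneous)

dG = -52.4288 kJ, spontaneous


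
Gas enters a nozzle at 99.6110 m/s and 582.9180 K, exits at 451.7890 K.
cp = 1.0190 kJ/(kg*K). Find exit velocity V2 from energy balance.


dT = 131.1290 K
2*cp*1000*dT = 267240.9020
V1^2 = 9922.3513
V2 = sqrt(277163.2533) = 526.4630 m/s

526.4630 m/s


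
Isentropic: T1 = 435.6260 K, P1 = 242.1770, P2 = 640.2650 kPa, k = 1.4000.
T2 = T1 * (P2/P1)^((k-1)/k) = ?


(k-1)/k = 0.2857
(P2/P1)^exp = 1.3202
T2 = 435.6260 * 1.3202 = 575.1088 K

575.1088 K


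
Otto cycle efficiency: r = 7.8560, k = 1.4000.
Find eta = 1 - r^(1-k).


r^(k-1) = 2.2808
eta = 1 - 1/2.2808 = 0.5616 = 56.1551%

56.1551%


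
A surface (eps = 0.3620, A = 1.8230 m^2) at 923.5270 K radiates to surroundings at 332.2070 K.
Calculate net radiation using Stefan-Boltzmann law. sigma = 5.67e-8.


T^4 = 7.2744e+11
Tsurr^4 = 1.2180e+10
Q = 0.3620 * 5.67e-8 * 1.8230 * 7.1526e+11 = 26763.5472 W

26763.5472 W


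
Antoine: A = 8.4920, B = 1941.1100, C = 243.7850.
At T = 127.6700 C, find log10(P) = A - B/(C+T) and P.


C+T = 371.4550
B/(C+T) = 5.2257
log10(P) = 8.4920 - 5.2257 = 3.2663
P = 10^3.2663 = 1846.3177 mmHg

1846.3177 mmHg


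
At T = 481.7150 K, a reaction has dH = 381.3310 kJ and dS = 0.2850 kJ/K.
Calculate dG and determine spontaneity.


T*dS = 481.7150 * 0.2850 = 137.2888 kJ
dG = 381.3310 - 137.2888 = 244.0422 kJ (non-spontaneous)

dG = 244.0422 kJ, non-spontaneous


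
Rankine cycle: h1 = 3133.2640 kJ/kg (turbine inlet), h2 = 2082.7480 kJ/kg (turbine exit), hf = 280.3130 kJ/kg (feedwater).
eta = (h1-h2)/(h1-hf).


W = 1050.5160 kJ/kg
Q_in = 2852.9510 kJ/kg
eta = 0.3682 = 36.8221%

eta = 36.8221%


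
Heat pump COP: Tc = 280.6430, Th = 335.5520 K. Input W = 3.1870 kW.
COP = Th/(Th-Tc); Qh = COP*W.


COP = 335.5520 / 54.9090 = 6.1111
Qh = 6.1111 * 3.1870 = 19.4759 kW

COP = 6.1111, Qh = 19.4759 kW


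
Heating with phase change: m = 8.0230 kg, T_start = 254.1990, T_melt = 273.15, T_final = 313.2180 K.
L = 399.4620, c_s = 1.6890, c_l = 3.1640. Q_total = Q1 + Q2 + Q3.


Q1 (sensible, solid) = 8.0230 * 1.6890 * 18.9510 = 256.8021 kJ
Q2 (latent) = 8.0230 * 399.4620 = 3204.8836 kJ
Q3 (sensible, liquid) = 8.0230 * 3.1640 * 40.0680 = 1017.1170 kJ
Q_total = 4478.8028 kJ

4478.8028 kJ


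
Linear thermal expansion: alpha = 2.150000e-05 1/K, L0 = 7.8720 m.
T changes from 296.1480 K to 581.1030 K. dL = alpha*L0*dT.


dT = 284.9550 K
dL = 2.150000e-05 * 7.8720 * 284.9550 = 0.048228 m
L_final = 7.920228 m

dL = 0.048228 m


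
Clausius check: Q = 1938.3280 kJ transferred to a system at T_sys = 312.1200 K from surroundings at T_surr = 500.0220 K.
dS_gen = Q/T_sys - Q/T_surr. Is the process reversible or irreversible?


dS_sys = 1938.3280/312.1200 = 6.2102 kJ/K
dS_surr = -1938.3280/500.0220 = -3.8765 kJ/K
dS_gen = 6.2102 - 3.8765 = 2.3337 kJ/K (irreversible)

dS_gen = 2.3337 kJ/K, irreversible


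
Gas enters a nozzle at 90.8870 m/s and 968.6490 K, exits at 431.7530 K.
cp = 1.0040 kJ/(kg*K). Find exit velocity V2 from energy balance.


dT = 536.8960 K
2*cp*1000*dT = 1078087.1680
V1^2 = 8260.4468
V2 = sqrt(1086347.6148) = 1042.2800 m/s

1042.2800 m/s


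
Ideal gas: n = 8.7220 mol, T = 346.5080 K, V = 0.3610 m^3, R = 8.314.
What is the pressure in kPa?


P = nRT/V = 8.7220 * 8.314 * 346.5080 / 0.3610
= 25126.9264 / 0.3610 = 69603.6743 Pa = 69.6037 kPa

69.6037 kPa


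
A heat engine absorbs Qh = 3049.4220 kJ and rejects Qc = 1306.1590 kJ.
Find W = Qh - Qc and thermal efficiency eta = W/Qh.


W = 3049.4220 - 1306.1590 = 1743.2630 kJ
eta = 1743.2630 / 3049.4220 = 0.5717 = 57.1670%

W = 1743.2630 kJ, eta = 57.1670%


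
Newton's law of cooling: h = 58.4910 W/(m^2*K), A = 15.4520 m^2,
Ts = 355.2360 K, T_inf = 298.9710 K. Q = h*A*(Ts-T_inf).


dT = 56.2650 K
Q = 58.4910 * 15.4520 * 56.2650 = 50852.4720 W

50852.4720 W


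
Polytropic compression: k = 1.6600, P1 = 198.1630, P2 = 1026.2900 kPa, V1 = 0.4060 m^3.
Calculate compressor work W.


(k-1)/k = 0.3976
(P2/P1)^exp = 1.9230
W = 2.5152 * 198.1630 * 0.4060 * (1.9230 - 1) = 186.7719 kJ

186.7719 kJ


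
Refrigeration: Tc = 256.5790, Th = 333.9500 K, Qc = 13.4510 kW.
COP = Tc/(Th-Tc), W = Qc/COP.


COP = 256.5790 / 77.3710 = 3.3162
W = 13.4510 / 3.3162 = 4.0561 kW

COP = 3.3162, W = 4.0561 kW


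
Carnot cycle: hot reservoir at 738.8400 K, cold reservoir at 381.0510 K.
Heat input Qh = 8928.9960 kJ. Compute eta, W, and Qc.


eta = 1 - 381.0510/738.8400 = 0.4843
W = 0.4843 * 8928.9960 = 4323.9356 kJ
Qc = 8928.9960 - 4323.9356 = 4605.0604 kJ

eta = 48.4258%, W = 4323.9356 kJ, Qc = 4605.0604 kJ


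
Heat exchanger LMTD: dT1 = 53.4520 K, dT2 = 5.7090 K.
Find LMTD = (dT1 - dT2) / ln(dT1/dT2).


dT1/dT2 = 9.3628
ln(dT1/dT2) = 2.2367
LMTD = 47.7430 / 2.2367 = 21.3449 K

21.3449 K


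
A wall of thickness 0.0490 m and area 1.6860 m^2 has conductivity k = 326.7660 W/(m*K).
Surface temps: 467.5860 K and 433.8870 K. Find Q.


dT = 33.6990 K
Q = 326.7660 * 1.6860 * 33.6990 / 0.0490 = 378891.9391 W

378891.9391 W


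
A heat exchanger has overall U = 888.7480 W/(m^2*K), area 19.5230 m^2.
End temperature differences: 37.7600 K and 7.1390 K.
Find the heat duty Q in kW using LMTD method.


LMTD = 18.3835 K
Q = 888.7480 * 19.5230 * 18.3835 = 318972.7677 W = 318.9728 kW

318.9728 kW


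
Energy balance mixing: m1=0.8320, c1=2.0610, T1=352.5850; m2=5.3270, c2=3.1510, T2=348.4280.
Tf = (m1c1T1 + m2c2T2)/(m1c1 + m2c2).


num = 6453.0912
den = 18.5001
Tf = 348.8133 K

348.8133 K


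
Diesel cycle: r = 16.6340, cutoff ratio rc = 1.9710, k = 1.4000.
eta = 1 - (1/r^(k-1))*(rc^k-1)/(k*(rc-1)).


r^(k-1) = 3.0789
rc^k = 2.5856
eta = 0.6212 = 62.1167%

62.1167%


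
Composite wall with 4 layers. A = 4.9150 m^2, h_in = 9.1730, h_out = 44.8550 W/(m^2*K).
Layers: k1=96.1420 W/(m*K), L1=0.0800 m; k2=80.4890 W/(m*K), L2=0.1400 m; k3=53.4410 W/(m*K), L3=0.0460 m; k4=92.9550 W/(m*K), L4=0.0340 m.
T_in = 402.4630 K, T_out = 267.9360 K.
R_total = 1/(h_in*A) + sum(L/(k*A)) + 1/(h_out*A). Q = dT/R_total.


R_conv_in = 1/(9.1730*4.9150) = 0.0222
R_1 = 0.0800/(96.1420*4.9150) = 0.0002
R_2 = 0.1400/(80.4890*4.9150) = 0.0004
R_3 = 0.0460/(53.4410*4.9150) = 0.0002
R_4 = 0.0340/(92.9550*4.9150) = 7.4419e-05
R_conv_out = 1/(44.8550*4.9150) = 0.0045
R_total = 0.0275 K/W
Q = 134.5270 / 0.0275 = 4893.8769 W

R_total = 0.0275 K/W, Q = 4893.8769 W


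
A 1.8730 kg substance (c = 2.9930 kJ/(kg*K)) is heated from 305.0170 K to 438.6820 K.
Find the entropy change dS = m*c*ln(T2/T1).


T2/T1 = 1.4382
ln(T2/T1) = 0.3634
dS = 1.8730 * 2.9930 * 0.3634 = 2.0372 kJ/K

2.0372 kJ/K


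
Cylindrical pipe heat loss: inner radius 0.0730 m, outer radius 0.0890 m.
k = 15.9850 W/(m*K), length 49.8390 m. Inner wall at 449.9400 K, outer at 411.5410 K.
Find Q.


dT = 38.3990 K
ln(ro/ri) = 0.1982
Q = 2*pi*15.9850*49.8390*38.3990 / 0.1982 = 969903.7756 W

969903.7756 W


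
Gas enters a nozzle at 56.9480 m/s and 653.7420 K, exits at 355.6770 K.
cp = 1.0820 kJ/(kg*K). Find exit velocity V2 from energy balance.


dT = 298.0650 K
2*cp*1000*dT = 645012.6600
V1^2 = 3243.0747
V2 = sqrt(648255.7347) = 805.1433 m/s

805.1433 m/s


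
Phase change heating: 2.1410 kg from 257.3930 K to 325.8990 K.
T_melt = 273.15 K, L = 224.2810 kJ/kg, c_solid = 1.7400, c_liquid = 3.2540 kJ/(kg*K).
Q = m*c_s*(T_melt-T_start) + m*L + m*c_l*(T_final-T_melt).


Q1 (sensible, solid) = 2.1410 * 1.7400 * 15.7570 = 58.7002 kJ
Q2 (latent) = 2.1410 * 224.2810 = 480.1856 kJ
Q3 (sensible, liquid) = 2.1410 * 3.2540 * 52.7490 = 367.4925 kJ
Q_total = 906.3783 kJ

906.3783 kJ


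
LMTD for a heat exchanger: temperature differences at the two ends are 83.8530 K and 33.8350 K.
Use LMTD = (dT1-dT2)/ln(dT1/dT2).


dT1/dT2 = 2.4783
ln(dT1/dT2) = 0.9076
LMTD = 50.0180 / 0.9076 = 55.1120 K

55.1120 K


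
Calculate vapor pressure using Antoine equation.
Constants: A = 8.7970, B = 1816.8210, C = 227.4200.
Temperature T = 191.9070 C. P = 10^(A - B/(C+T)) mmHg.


C+T = 419.3270
B/(C+T) = 4.3327
log10(P) = 8.7970 - 4.3327 = 4.4643
P = 10^4.4643 = 29126.8197 mmHg

29126.8197 mmHg


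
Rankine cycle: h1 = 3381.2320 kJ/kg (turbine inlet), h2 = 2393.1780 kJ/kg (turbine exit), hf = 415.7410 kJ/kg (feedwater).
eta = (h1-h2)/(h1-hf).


W = 988.0540 kJ/kg
Q_in = 2965.4910 kJ/kg
eta = 0.3332 = 33.3184%

eta = 33.3184%


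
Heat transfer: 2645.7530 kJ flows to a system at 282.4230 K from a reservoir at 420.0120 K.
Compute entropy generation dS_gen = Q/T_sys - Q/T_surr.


dS_sys = 2645.7530/282.4230 = 9.3681 kJ/K
dS_surr = -2645.7530/420.0120 = -6.2992 kJ/K
dS_gen = 9.3681 - 6.2992 = 3.0688 kJ/K (irreversible)

dS_gen = 3.0688 kJ/K, irreversible


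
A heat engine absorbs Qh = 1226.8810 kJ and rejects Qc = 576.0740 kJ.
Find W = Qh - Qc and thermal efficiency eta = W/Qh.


W = 1226.8810 - 576.0740 = 650.8070 kJ
eta = 650.8070 / 1226.8810 = 0.5305 = 53.0456%

W = 650.8070 kJ, eta = 53.0456%


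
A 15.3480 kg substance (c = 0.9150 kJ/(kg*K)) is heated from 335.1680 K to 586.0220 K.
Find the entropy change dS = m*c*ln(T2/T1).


T2/T1 = 1.7484
ln(T2/T1) = 0.5587
dS = 15.3480 * 0.9150 * 0.5587 = 7.8464 kJ/K

7.8464 kJ/K


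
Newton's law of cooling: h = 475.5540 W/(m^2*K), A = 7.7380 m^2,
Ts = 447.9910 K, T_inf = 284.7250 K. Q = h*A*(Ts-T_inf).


dT = 163.2660 K
Q = 475.5540 * 7.7380 * 163.2660 = 600792.2435 W

600792.2435 W


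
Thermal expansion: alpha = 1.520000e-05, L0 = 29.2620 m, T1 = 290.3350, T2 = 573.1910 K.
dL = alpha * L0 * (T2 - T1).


dT = 282.8560 K
dL = 1.520000e-05 * 29.2620 * 282.8560 = 0.125809 m
L_final = 29.387809 m

dL = 0.125809 m


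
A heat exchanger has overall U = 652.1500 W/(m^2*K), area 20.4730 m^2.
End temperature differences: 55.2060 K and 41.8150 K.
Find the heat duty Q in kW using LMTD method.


LMTD = 48.2009 K
Q = 652.1500 * 20.4730 * 48.2009 = 643552.4294 W = 643.5524 kW

643.5524 kW


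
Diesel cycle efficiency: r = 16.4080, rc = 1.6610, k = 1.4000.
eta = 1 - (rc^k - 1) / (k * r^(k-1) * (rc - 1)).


r^(k-1) = 3.0621
rc^k = 2.0348
eta = 0.6348 = 63.4829%

63.4829%


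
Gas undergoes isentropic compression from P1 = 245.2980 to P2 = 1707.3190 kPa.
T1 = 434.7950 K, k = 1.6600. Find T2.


(k-1)/k = 0.3976
(P2/P1)^exp = 2.1628
T2 = 434.7950 * 2.1628 = 940.3779 K

940.3779 K


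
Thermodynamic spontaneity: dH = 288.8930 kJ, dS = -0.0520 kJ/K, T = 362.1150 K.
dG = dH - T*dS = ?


T*dS = 362.1150 * -0.0520 = -18.8300 kJ
dG = 288.8930 + 18.8300 = 307.7230 kJ (non-spontaneous)

dG = 307.7230 kJ, non-spontaneous


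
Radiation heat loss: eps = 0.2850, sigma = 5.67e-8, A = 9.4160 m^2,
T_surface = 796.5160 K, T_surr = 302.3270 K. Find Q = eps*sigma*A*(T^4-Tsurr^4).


T^4 = 4.0251e+11
Tsurr^4 = 8.3543e+09
Q = 0.2850 * 5.67e-8 * 9.4160 * 3.9416e+11 = 59974.0807 W

59974.0807 W


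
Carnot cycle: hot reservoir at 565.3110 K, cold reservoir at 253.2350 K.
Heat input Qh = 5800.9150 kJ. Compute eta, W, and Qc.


eta = 1 - 253.2350/565.3110 = 0.5520
W = 0.5520 * 5800.9150 = 3202.3547 kJ
Qc = 5800.9150 - 3202.3547 = 2598.5603 kJ

eta = 55.2043%, W = 3202.3547 kJ, Qc = 2598.5603 kJ


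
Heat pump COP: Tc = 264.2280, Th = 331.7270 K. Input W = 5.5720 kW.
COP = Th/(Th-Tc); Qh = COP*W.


COP = 331.7270 / 67.4990 = 4.9145
Qh = 4.9145 * 5.5720 = 27.3839 kW

COP = 4.9145, Qh = 27.3839 kW


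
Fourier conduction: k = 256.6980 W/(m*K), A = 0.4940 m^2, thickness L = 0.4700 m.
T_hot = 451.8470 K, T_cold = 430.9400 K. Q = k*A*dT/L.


dT = 20.9070 K
Q = 256.6980 * 0.4940 * 20.9070 / 0.4700 = 5640.8337 W

5640.8337 W


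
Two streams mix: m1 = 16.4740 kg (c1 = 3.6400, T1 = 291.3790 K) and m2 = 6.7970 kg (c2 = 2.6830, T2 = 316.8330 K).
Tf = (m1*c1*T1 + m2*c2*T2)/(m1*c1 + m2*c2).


num = 23250.5244
den = 78.2017
Tf = 297.3148 K

297.3148 K


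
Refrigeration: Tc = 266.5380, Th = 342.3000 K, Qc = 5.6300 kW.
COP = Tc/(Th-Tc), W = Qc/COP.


COP = 266.5380 / 75.7620 = 3.5181
W = 5.6300 / 3.5181 = 1.6003 kW

COP = 3.5181, W = 1.6003 kW


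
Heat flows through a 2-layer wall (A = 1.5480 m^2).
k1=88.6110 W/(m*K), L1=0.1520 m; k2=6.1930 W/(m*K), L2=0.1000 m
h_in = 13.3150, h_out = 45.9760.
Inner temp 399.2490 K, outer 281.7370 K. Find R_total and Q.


R_conv_in = 1/(13.3150*1.5480) = 0.0485
R_1 = 0.1520/(88.6110*1.5480) = 0.0011
R_2 = 0.1000/(6.1930*1.5480) = 0.0104
R_conv_out = 1/(45.9760*1.5480) = 0.0141
R_total = 0.0741 K/W
Q = 117.5120 / 0.0741 = 1585.7246 W

R_total = 0.0741 K/W, Q = 1585.7246 W


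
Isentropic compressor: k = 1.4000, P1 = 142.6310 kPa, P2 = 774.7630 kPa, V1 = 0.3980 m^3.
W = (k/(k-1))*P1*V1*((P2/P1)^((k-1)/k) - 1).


(k-1)/k = 0.2857
(P2/P1)^exp = 1.6218
W = 3.5000 * 142.6310 * 0.3980 * (1.6218 - 1) = 123.5348 kJ

123.5348 kJ


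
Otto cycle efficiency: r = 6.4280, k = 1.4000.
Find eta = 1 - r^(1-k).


r^(k-1) = 2.1049
eta = 1 - 1/2.1049 = 0.5249 = 52.4917%

52.4917%


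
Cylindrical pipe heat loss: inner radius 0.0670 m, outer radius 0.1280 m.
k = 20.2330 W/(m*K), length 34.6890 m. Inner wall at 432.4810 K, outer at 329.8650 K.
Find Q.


dT = 102.6160 K
ln(ro/ri) = 0.6473
Q = 2*pi*20.2330*34.6890*102.6160 / 0.6473 = 699062.7302 W

699062.7302 W


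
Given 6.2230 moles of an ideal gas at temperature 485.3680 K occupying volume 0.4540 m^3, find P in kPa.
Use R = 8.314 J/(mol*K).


P = nRT/V = 6.2230 * 8.314 * 485.3680 / 0.4540
= 25111.9803 / 0.4540 = 55312.7319 Pa = 55.3127 kPa

55.3127 kPa


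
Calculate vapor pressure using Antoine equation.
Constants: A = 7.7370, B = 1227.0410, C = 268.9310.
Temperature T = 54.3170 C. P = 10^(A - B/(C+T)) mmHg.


C+T = 323.2480
B/(C+T) = 3.7960
log10(P) = 7.7370 - 3.7960 = 3.9410
P = 10^3.9410 = 8730.2365 mmHg

8730.2365 mmHg


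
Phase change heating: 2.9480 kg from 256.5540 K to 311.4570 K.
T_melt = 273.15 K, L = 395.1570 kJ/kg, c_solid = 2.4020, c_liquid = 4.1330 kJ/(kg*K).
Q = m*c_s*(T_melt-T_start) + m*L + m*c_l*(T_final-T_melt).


Q1 (sensible, solid) = 2.9480 * 2.4020 * 16.5960 = 117.5179 kJ
Q2 (latent) = 2.9480 * 395.1570 = 1164.9228 kJ
Q3 (sensible, liquid) = 2.9480 * 4.1330 * 38.3070 = 466.7357 kJ
Q_total = 1749.1764 kJ

1749.1764 kJ


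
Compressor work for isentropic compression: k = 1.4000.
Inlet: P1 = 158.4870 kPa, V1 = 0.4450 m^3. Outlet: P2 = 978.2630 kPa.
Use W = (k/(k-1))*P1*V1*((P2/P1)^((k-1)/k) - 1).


(k-1)/k = 0.2857
(P2/P1)^exp = 1.6821
W = 3.5000 * 158.4870 * 0.4450 * (1.6821 - 1) = 168.3667 kJ

168.3667 kJ


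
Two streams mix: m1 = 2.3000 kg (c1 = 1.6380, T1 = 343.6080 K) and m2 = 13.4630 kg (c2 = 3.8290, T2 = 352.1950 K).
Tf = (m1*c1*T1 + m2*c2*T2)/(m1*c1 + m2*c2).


num = 19450.1001
den = 55.3172
Tf = 351.6102 K

351.6102 K


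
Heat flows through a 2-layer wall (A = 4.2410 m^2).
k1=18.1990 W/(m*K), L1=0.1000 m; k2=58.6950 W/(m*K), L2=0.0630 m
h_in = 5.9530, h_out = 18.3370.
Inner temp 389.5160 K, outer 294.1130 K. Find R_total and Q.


R_conv_in = 1/(5.9530*4.2410) = 0.0396
R_1 = 0.1000/(18.1990*4.2410) = 0.0013
R_2 = 0.0630/(58.6950*4.2410) = 0.0003
R_conv_out = 1/(18.3370*4.2410) = 0.0129
R_total = 0.0540 K/W
Q = 95.4030 / 0.0540 = 1766.1729 W

R_total = 0.0540 K/W, Q = 1766.1729 W
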